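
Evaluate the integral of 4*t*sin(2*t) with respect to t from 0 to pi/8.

sqrt(2)*(4 - pi)/8

Integrate by parts once (u = t, dv = 4*sin(2*t) dt).
An antiderivative is F(t) = -2*t*cos(2*t) + sin(2*t).
Then F(pi/8) - F(0) = (sqrt(2)*(4 - pi)/8) - (0) = sqrt(2)*(4 - pi)/8.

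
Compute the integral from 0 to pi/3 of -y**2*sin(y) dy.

Integrate by parts twice (u = y^2, dv = -sin(y) dy).
An antiderivative is F(y) = y**2*cos(y) - 2*y*sin(y) - 2*cos(y).
Then F(pi/3) - F(0) = (-sqrt(3)*pi/3 - 1 + pi**2/18) - (-2) = -sqrt(3)*pi/3 + pi**2/18 + 1.

-sqrt(3)*pi/3 + pi**2/18 + 1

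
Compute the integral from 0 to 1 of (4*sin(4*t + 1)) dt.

Let u = 4*t + 1, so du = 4 dt. When t = 0, u = 1; when t = 1, u = 5.
The integral becomes ∫ sin(u) du from 1 to 5, with antiderivative -cos(u).
Back in t: F(t) = -cos(4*t + 1).
Then F(1) - F(0) = (-cos(5)) - (-cos(1)) = -cos(5) + cos(1).

-cos(5) + cos(1)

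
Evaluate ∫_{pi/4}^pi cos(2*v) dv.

An antiderivative is F(v) = sin(2*v)/2.
Then F(pi) - F(pi/4) = (0) - (1/2) = -1/2.

-1/2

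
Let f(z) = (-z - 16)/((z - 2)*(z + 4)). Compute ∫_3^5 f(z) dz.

log(3/49)

Factor the denominator: z**2 + 2*z - 8 = (z + 4)(z - 2).
Partial fractions: (-z - 16)/((z - 2)*(z + 4)) = 2/(z + 4) - 3/(z - 2).
An antiderivative is F(z) = -3*log(z - 2) + 2*log(z + 4).
Then F(5) - F(3) = (log(3)) - (log(49)) = log(3/49).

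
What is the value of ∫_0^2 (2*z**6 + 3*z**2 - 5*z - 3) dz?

By the power rule, an antiderivative is F(z) = 2*z**7/7 + z**3 - 5*z**2/2 - 3*z.
Then F(2) - F(0) = (200/7) - (0) = 200/7.

200/7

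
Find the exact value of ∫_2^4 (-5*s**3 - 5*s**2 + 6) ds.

-1144/3

By the power rule, an antiderivative is F(s) = -5*s**4/4 - 5*s**3/3 + 6*s.
Then F(4) - F(2) = (-1208/3) - (-64/3) = -1144/3.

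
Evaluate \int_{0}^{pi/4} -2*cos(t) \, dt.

An antiderivative is F(t) = -2*sin(t).
Then F(pi/4) - F(0) = (-sqrt(2)) - (0) = -sqrt(2).

-sqrt(2)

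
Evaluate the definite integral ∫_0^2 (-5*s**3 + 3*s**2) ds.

-12

By the power rule, an antiderivative is F(s) = -5*s**4/4 + s**3.
Then F(2) - F(0) = (-12) - (0) = -12.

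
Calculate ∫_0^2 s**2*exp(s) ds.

Integrate by parts twice (u = s^2, dv = exp(s) ds).
An antiderivative is F(s) = (s**2 - 2*s + 2)*exp(s).
Then F(2) - F(0) = (2*exp(2)) - (2) = -2 + 2*exp(2).

-2 + 2*exp(2)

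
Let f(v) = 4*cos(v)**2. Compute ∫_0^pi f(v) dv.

2*pi

Use the identity cos^2(v) = (1 + cos(2*v))/2.
An antiderivative is F(v) = 2*v + sin(2*v).
Then F(pi) - F(0) = (2*pi) - (0) = 2*pi.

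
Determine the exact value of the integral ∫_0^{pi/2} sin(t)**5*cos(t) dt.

1/6

Let u = sin(t), so du = cos(t) dt. When t = 0, u = 0; when t = pi/2, u = 1.
The integral becomes ∫ u**5 du from 0 to 1, with antiderivative u**6/6.
Back in t: F(t) = sin(t)**6/6.
Then F(pi/2) - F(0) = (1/6) - (0) = 1/6.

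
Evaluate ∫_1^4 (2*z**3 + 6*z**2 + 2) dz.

519/2

By the power rule, an antiderivative is F(z) = z**4/2 + 2*z**3 + 2*z.
Then F(4) - F(1) = (264) - (9/2) = 519/2.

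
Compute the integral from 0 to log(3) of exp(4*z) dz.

Let u = exp(z), so du = exp(z) dz. When z = 0, u = 1; when z = log(3), u = 3.
The integral becomes ∫ u**3 du from 1 to 3, with antiderivative u**4/4.
Back in z: F(z) = exp(4*z)/4.
Then F(log(3)) - F(0) = (81/4) - (1/4) = 20.

20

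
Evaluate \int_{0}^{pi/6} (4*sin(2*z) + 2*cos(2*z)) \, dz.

An antiderivative is F(z) = sin(2*z) - 2*cos(2*z).
Then F(pi/6) - F(0) = (-1 + sqrt(3)/2) - (-2) = sqrt(3)/2 + 1.

sqrt(3)/2 + 1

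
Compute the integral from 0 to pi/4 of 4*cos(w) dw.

An antiderivative is F(w) = 4*sin(w).
Then F(pi/4) - F(0) = (2*sqrt(2)) - (0) = 2*sqrt(2).

2*sqrt(2)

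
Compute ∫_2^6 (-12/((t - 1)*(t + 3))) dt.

Factor the denominator: t**2 + 2*t - 3 = (t + 3)(t - 1).
Partial fractions: -12/((t - 1)*(t + 3)) = 3/(t + 3) - 3/(t - 1).
An antiderivative is F(t) = -3*log(t - 1) + 3*log(t + 3).
Then F(6) - F(2) = (-3*log(5) + 6*log(3)) - (3*log(5)) = -6*log(5) + 6*log(3).

-6*log(5) + 6*log(3)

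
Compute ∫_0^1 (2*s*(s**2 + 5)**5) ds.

31031/6

Let u = s**2 + 5, so du = 2*s ds. When s = 0, u = 5; when s = 1, u = 6.
The integral becomes ∫ u**5 du from 5 to 6, with antiderivative u**6/6.
Back in s: F(s) = (s**2 + 5)**6/6.
Then F(1) - F(0) = (7776) - (15625/6) = 31031/6.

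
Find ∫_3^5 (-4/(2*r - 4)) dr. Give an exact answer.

An antiderivative is F(r) = -2*log(2*r - 4).
Then F(5) - F(3) = (-log(36)) - (-log(4)) = -log(9).

-log(9)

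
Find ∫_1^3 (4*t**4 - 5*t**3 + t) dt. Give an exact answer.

488/5

By the power rule, an antiderivative is F(t) = 4*t**5/5 - 5*t**4/4 + t**2/2.
Then F(3) - F(1) = (1953/20) - (1/20) = 488/5.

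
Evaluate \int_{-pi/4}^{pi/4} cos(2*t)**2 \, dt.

Use the identity cos^2(2*t) = (1 + cos(4*t))/2.
An antiderivative is F(t) = t/2 + sin(4*t)/8.
Then F(pi/4) - F(-pi/4) = (pi/8) - (-pi/8) = pi/4.

pi/4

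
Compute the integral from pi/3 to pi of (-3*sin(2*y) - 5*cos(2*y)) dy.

An antiderivative is F(y) = -5*sin(2*y)/2 + 3*cos(2*y)/2.
Then F(pi) - F(pi/3) = (3/2) - (-5*sqrt(3)/4 - 3/4) = 5*sqrt(3)/4 + 9/4.

5*sqrt(3)/4 + 9/4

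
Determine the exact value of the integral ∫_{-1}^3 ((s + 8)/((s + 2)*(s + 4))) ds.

-2*log(7) + 2*log(3) + 3*log(5)

Factor the denominator: s**2 + 6*s + 8 = (s + 4)(s + 2).
Partial fractions: (s + 8)/((s + 2)*(s + 4)) = -2/(s + 4) + 3/(s + 2).
An antiderivative is F(s) = 3*log(s + 2) - 2*log(s + 4).
Then F(3) - F(-1) = (-2*log(7) + 3*log(5)) - (-log(9)) = -2*log(7) + 2*log(3) + 3*log(5).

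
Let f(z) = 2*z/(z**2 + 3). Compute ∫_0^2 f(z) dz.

log(7/3)

Let u = z**2 + 3, so du = 2*z dz. When z = 0, u = 3; when z = 2, u = 7.
The integral becomes ∫ 1/u du from 3 to 7, with antiderivative log(u).
Back in z: F(z) = log(z**2 + 3).
Then F(2) - F(0) = (log(7)) - (log(3)) = log(7/3).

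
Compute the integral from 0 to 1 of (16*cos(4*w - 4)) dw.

4*sin(4)

Let u = 4*w - 4, so du = 4 dw. When w = 0, u = -4; when w = 1, u = 0.
The integral becomes 4·∫ cos(u) du from -4 to 0, with antiderivative 4*sin(u).
Back in w: F(w) = 4*sin(4*w - 4).
Then F(1) - F(0) = (0) - (-4*sin(4)) = 4*sin(4).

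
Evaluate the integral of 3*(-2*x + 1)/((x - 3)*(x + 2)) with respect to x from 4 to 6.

Factor the denominator: x**2 - x - 6 = (x + 2)(x - 3).
Partial fractions: 3*(-2*x + 1)/((x - 3)*(x + 2)) = -3/(x + 2) - 3/(x - 3).
An antiderivative is F(x) = -3*log(x - 3) - 3*log(x + 2).
Then F(6) - F(4) = (-9*log(2) - 3*log(3)) - (-3*log(3) - 3*log(2)) = -log(64).

-log(64)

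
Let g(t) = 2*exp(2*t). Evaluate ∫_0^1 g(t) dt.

An antiderivative is F(t) = exp(2*t).
Then F(1) - F(0) = (exp(2)) - (1) = -1 + exp(2).

-1 + exp(2)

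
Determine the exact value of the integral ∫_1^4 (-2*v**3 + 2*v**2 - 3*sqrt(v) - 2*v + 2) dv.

-217/2

By the power rule, an antiderivative is F(v) = -v**4/2 - 2*v**(3/2) + 2*v**3/3 - v**2 + 2*v.
Then F(4) - F(1) = (-328/3) - (-5/6) = -217/2.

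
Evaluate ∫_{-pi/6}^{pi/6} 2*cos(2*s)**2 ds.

Use the identity cos^2(2*s) = (1 + cos(4*s))/2.
An antiderivative is F(s) = s + sin(4*s)/4.
Then F(pi/6) - F(-pi/6) = (sqrt(3)/8 + pi/6) - (-pi/6 - sqrt(3)/8) = sqrt(3)/4 + pi/3.

sqrt(3)/4 + pi/3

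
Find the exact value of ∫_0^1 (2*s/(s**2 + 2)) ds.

log(3/2)

Let u = s**2 + 2, so du = 2*s ds. When s = 0, u = 2; when s = 1, u = 3.
The integral becomes ∫ 1/u du from 2 to 3, with antiderivative log(u).
Back in s: F(s) = log(s**2 + 2).
Then F(1) - F(0) = (log(3)) - (log(2)) = log(3/2).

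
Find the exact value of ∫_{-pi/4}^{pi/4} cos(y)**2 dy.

1/2 + pi/4

Use the identity cos^2(y) = (1 + cos(2*y))/2.
An antiderivative is F(y) = y/2 + sin(2*y)/4.
Then F(pi/4) - F(-pi/4) = (1/4 + pi/8) - (-pi/8 - 1/4) = 1/2 + pi/4.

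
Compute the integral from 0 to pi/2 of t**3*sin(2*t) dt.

Integrate by parts 3 times (u = t^3, dv = sin(2*t) dt).
An antiderivative is F(t) = -t**3*cos(2*t)/2 + 3*t**2*sin(2*t)/4 + 3*t*cos(2*t)/4 - 3*sin(2*t)/8.
Then F(pi/2) - F(0) = (pi*(-6 + pi**2)/16) - (0) = pi*(-6 + pi**2)/16.

pi*(-6 + pi**2)/16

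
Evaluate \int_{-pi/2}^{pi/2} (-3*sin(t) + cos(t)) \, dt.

An antiderivative is F(t) = sin(t) + 3*cos(t).
Then F(pi/2) - F(-pi/2) = (1) - (-1) = 2.

2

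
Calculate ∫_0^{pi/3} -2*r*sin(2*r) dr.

Integrate by parts once (u = r, dv = -2*sin(2*r) dr).
An antiderivative is F(r) = r*cos(2*r) - sin(2*r)/2.
Then F(pi/3) - F(0) = (-pi/6 - sqrt(3)/4) - (0) = -pi/6 - sqrt(3)/4.

-pi/6 - sqrt(3)/4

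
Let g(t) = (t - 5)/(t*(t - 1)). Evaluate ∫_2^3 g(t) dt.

Factor the denominator: t**2 - t = t(t - 1).
Partial fractions: (t - 5)/(t*(t - 1)) = 5/t - 4/(t - 1).
An antiderivative is F(t) = 5*log(t) - 4*log(t - 1).
Then F(3) - F(2) = (-4*log(2) + 5*log(3)) - (log(32)) = -9*log(2) + 5*log(3).

-9*log(2) + 5*log(3)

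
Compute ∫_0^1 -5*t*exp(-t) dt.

Integrate by parts once (u = t, dv = -5*exp(-t) dt).
An antiderivative is F(t) = (5*t + 5)*exp(-t).
Then F(1) - F(0) = (10*exp(-1)) - (5) = -5 + 10*exp(-1).

-5 + 10*exp(-1)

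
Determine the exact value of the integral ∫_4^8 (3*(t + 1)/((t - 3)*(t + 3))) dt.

Factor the denominator: t**2 - 9 = (t + 3)(t - 3).
Partial fractions: 3*(t + 1)/((t - 3)*(t + 3)) = 1/(t + 3) + 2/(t - 3).
An antiderivative is F(t) = 2*log(t - 3) + log(t + 3).
Then F(8) - F(4) = (log(11) + 2*log(5)) - (log(7)) = -log(7) + log(11) + 2*log(5).

-log(7) + log(11) + 2*log(5)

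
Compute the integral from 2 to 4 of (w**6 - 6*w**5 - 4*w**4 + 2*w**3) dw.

-83416/35

By the power rule, an antiderivative is F(w) = w**7/7 - w**6 - 4*w**5/5 + w**4/2.
Then F(4) - F(2) = (-85632/35) - (-2216/35) = -83416/35.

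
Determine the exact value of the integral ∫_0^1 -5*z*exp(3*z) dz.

-10*exp(3)/9 - 5/9

Integrate by parts once (u = z, dv = -5*exp(3*z) dz).
An antiderivative is F(z) = (-15*z + 5)*exp(3*z)/9.
Then F(1) - F(0) = (-10*exp(3)/9) - (5/9) = -10*exp(3)/9 - 5/9.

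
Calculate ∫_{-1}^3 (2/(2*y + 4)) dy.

An antiderivative is F(y) = log(2*y + 4).
Then F(3) - F(-1) = (log(10)) - (log(2)) = log(5).

log(5)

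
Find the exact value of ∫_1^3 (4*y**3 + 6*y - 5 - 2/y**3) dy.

838/9

By the power rule, an antiderivative is F(y) = y**4 + 3*y**2 - 5*y + y**(-2).
Then F(3) - F(1) = (838/9) - (0) = 838/9.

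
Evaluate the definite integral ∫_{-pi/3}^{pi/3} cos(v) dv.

An antiderivative is F(v) = sin(v).
Then F(pi/3) - F(-pi/3) = (sqrt(3)/2) - (-sqrt(3)/2) = sqrt(3).

sqrt(3)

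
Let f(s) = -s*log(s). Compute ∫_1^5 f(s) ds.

6 - 25*log(5)/2

Integrate by parts once (u = ln s, dv = -s ds).
An antiderivative is F(s) = -s**2*(2*log(s) - 1)/4.
Then F(5) - F(1) = (25/4 - 25*log(5)/2) - (1/4) = 6 - 25*log(5)/2.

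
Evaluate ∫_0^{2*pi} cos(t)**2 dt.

Use the identity cos^2(t) = (1 + cos(2*t))/2.
An antiderivative is F(t) = t/2 + sin(2*t)/4.
Then F(2*pi) - F(0) = (pi) - (0) = pi.

pi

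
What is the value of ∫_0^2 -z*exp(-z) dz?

-1 + 3*exp(-2)

Integrate by parts once (u = z, dv = -exp(-z) dz).
An antiderivative is F(z) = (z + 1)*exp(-z).
Then F(2) - F(0) = (3*exp(-2)) - (1) = -1 + 3*exp(-2).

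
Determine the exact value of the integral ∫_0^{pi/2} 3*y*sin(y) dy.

Integrate by parts once (u = y, dv = 3*sin(y) dy).
An antiderivative is F(y) = -3*y*cos(y) + 3*sin(y).
Then F(pi/2) - F(0) = (3) - (0) = 3.

3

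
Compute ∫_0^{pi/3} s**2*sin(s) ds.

-1 - pi**2/18 + sqrt(3)*pi/3

Integrate by parts twice (u = s^2, dv = sin(s) ds).
An antiderivative is F(s) = -s**2*cos(s) + 2*s*sin(s) + 2*cos(s).
Then F(pi/3) - F(0) = (-pi**2/18 + 1 + sqrt(3)*pi/3) - (2) = -1 - pi**2/18 + sqrt(3)*pi/3.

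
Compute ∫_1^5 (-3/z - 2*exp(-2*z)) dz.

-3*log(5) - exp(-2) + exp(-10)

An antiderivative is F(z) = -3*log(z) + exp(-2*z).
Then F(5) - F(1) = (-3*log(5) + exp(-10)) - (exp(-2)) = -3*log(5) - exp(-2) + exp(-10).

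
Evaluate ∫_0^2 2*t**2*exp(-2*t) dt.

(-13 + exp(4))*exp(-4)/2

Integrate by parts twice (u = t^2, dv = 2*exp(-2*t) dt).
An antiderivative is F(t) = (-2*t**2 - 2*t - 1)*exp(-2*t)/2.
Then F(2) - F(0) = (-13*exp(-4)/2) - (-1/2) = (-13 + exp(4))*exp(-4)/2.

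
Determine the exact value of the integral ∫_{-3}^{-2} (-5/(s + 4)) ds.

An antiderivative is F(s) = -5*log(s + 4).
Then F(-2) - F(-3) = (-log(32)) - (0) = -log(32).

-log(32)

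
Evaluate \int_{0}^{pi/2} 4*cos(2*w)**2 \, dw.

pi

Use the identity cos^2(2*w) = (1 + cos(4*w))/2.
An antiderivative is F(w) = 2*w + sin(4*w)/2.
Then F(pi/2) - F(0) = (pi) - (0) = pi.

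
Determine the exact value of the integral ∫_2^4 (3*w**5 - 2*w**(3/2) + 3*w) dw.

16*sqrt(2)/5 + 10042/5

By the power rule, an antiderivative is F(w) = w**6/2 - 4*w**(5/2)/5 + 3*w**2/2.
Then F(4) - F(2) = (10232/5) - (38 - 16*sqrt(2)/5) = 16*sqrt(2)/5 + 10042/5.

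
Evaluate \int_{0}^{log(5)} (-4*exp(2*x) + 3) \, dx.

An antiderivative is F(x) = -2*exp(2*x) + 3*x.
Then F(log(5)) - F(0) = (-50 + 3*log(5)) - (-2) = -48 + 3*log(5).

-48 + 3*log(5)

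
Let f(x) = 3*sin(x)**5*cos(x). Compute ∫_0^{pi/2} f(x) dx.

1/2

Let u = sin(x), so du = cos(x) dx. When x = 0, u = 0; when x = pi/2, u = 1.
The integral becomes 3·∫ u**5 du from 0 to 1, with antiderivative u**6/2.
Back in x: F(x) = sin(x)**6/2.
Then F(pi/2) - F(0) = (1/2) - (0) = 1/2.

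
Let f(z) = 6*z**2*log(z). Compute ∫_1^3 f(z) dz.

Integrate by parts once (u = ln z, dv = 6*z**2 dz).
An antiderivative is F(z) = 2*z**3*(3*log(z) - 1)/3.
Then F(3) - F(1) = (-18 + 54*log(3)) - (-2/3) = -52/3 + 54*log(3).

-52/3 + 54*log(3)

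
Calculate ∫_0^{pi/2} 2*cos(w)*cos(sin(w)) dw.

2*sin(1)

Let u = sin(w), so du = cos(w) dw. When w = 0, u = 0; when w = pi/2, u = 1.
The integral becomes 2·∫ cos(u) du from 0 to 1, with antiderivative 2*sin(u).
Back in w: F(w) = 2*sin(sin(w)).
Then F(pi/2) - F(0) = (2*sin(1)) - (0) = 2*sin(1).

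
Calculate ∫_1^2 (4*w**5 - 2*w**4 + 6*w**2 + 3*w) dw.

481/10

By the power rule, an antiderivative is F(w) = 2*w**6/3 - 2*w**5/5 + 2*w**3 + 3*w**2/2.
Then F(2) - F(1) = (778/15) - (113/30) = 481/10.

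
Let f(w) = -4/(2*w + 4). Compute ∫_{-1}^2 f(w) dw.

-log(16)

An antiderivative is F(w) = -2*log(2*w + 4).
Then F(2) - F(-1) = (-log(64)) - (-log(4)) = -log(16).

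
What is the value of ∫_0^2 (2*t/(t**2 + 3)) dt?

log(7/3)

Let u = t**2 + 3, so du = 2*t dt. When t = 0, u = 3; when t = 2, u = 7.
The integral becomes ∫ 1/u du from 3 to 7, with antiderivative log(u).
Back in t: F(t) = log(t**2 + 3).
Then F(2) - F(0) = (log(7)) - (log(3)) = log(7/3).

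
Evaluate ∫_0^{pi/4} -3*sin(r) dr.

-3 + 3*sqrt(2)/2

An antiderivative is F(r) = 3*cos(r).
Then F(pi/4) - F(0) = (3*sqrt(2)/2) - (3) = -3 + 3*sqrt(2)/2.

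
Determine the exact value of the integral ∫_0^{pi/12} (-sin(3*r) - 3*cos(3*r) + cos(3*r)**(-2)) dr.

An antiderivative is F(r) = -sin(3*r) + cos(3*r)/3 + tan(3*r)/3.
Then F(pi/12) - F(0) = (1/3 - sqrt(2)/3) - (1/3) = -sqrt(2)/3.

-sqrt(2)/3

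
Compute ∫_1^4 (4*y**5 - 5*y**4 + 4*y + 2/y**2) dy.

3477/2

By the power rule, an antiderivative is F(y) = 2*y**6/3 - y**5 + 2*y**2 - 2/y.
Then F(4) - F(1) = (10429/6) - (-1/3) = 3477/2.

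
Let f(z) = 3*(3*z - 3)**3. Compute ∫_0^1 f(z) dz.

-81/4

Let u = 3*z - 3, so du = 3 dz. When z = 0, u = -3; when z = 1, u = 0.
The integral becomes ∫ u**3 du from -3 to 0, with antiderivative u**4/4.
Back in z: F(z) = (3*z - 3)**4/4.
Then F(1) - F(0) = (0) - (81/4) = -81/4.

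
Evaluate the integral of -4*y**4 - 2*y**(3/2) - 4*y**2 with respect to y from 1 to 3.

By the power rule, an antiderivative is F(y) = -4*y**(5/2)/5 - 4*y**5/5 - 4*y**3/3.
Then F(3) - F(1) = (-1152/5 - 36*sqrt(3)/5) - (-44/15) = -3412/15 - 36*sqrt(3)/5.

-3412/15 - 36*sqrt(3)/5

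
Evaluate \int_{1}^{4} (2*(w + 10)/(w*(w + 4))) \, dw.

Factor the denominator: w**2 + 4*w = (w + 4)w.
Partial fractions: 2*(w + 10)/(w*(w + 4)) = -3/(w + 4) + 5/w.
An antiderivative is F(w) = 5*log(w) - 3*log(w + 4).
Then F(4) - F(1) = (log(2)) - (-3*log(5)) = log(2) + 3*log(5).

log(2) + 3*log(5)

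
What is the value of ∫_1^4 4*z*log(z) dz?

-15 + 64*log(2)

Integrate by parts once (u = ln z, dv = 4*z dz).
An antiderivative is F(z) = z**2*(2*log(z) - 1).
Then F(4) - F(1) = (-16 + 64*log(2)) - (-1) = -15 + 64*log(2).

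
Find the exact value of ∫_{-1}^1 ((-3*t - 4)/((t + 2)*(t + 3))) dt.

Factor the denominator: t**2 + 5*t + 6 = (t + 3)(t + 2).
Partial fractions: (-3*t - 4)/((t + 2)*(t + 3)) = -5/(t + 3) + 2/(t + 2).
An antiderivative is F(t) = 2*log(t + 2) - 5*log(t + 3).
Then F(1) - F(-1) = (-10*log(2) + 2*log(3)) - (-log(32)) = log(9/32).

log(9/32)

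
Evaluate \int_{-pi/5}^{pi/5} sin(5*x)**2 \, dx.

Use the identity sin^2(5*x) = (1 - cos(10*x))/2.
An antiderivative is F(x) = x/2 - sin(10*x)/20.
Then F(pi/5) - F(-pi/5) = (pi/10) - (-pi/10) = pi/5.

pi/5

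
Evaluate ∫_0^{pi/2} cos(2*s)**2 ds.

pi/4

Use the identity cos^2(2*s) = (1 + cos(4*s))/2.
An antiderivative is F(s) = s/2 + sin(4*s)/8.
Then F(pi/2) - F(0) = (pi/4) - (0) = pi/4.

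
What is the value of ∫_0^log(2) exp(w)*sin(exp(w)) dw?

-cos(2) + cos(1)

Let u = exp(w), so du = exp(w) dw. When w = 0, u = 1; when w = log(2), u = 2.
The integral becomes ∫ sin(u) du from 1 to 2, with antiderivative -cos(u).
Back in w: F(w) = -cos(exp(w)).
Then F(log(2)) - F(0) = (-cos(2)) - (-cos(1)) = -cos(2) + cos(1).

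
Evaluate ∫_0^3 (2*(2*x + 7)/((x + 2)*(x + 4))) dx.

Factor the denominator: x**2 + 6*x + 8 = (x + 4)(x + 2).
Partial fractions: 2*(2*x + 7)/((x + 2)*(x + 4)) = 1/(x + 4) + 3/(x + 2).
An antiderivative is F(x) = 3*log(x + 2) + log(x + 4).
Then F(3) - F(0) = (log(7) + 3*log(5)) - (log(32)) = -5*log(2) + log(7) + 3*log(5).

-5*log(2) + log(7) + 3*log(5)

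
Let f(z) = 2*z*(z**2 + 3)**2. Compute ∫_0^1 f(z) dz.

37/3

Let u = z**2 + 3, so du = 2*z dz. When z = 0, u = 3; when z = 1, u = 4.
The integral becomes ∫ u**2 du from 3 to 4, with antiderivative u**3/3.
Back in z: F(z) = (z**2 + 3)**3/3.
Then F(1) - F(0) = (64/3) - (9) = 37/3.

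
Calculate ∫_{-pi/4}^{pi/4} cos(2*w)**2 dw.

pi/4

Use the identity cos^2(2*w) = (1 + cos(4*w))/2.
An antiderivative is F(w) = w/2 + sin(4*w)/8.
Then F(pi/4) - F(-pi/4) = (pi/8) - (-pi/8) = pi/4.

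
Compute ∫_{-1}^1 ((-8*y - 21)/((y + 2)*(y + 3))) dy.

Factor the denominator: y**2 + 5*y + 6 = (y + 3)(y + 2).
Partial fractions: (-8*y - 21)/((y + 2)*(y + 3)) = -3/(y + 3) - 5/(y + 2).
An antiderivative is F(y) = -5*log(y + 2) - 3*log(y + 3).
Then F(1) - F(-1) = (-5*log(3) - 6*log(2)) - (-log(8)) = -5*log(3) - 3*log(2).

-5*log(3) - 3*log(2)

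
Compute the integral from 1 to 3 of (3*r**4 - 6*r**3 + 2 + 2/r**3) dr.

1354/45

By the power rule, an antiderivative is F(r) = 3*r**5/5 - 3*r**4/2 + 2*r - 1/r**2.
Then F(3) - F(1) = (2717/90) - (1/10) = 1354/45.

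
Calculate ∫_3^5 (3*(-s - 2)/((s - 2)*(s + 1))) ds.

Factor the denominator: s**2 - s - 2 = (s + 1)(s - 2).
Partial fractions: 3*(-s - 2)/((s - 2)*(s + 1)) = 1/(s + 1) - 4/(s - 2).
An antiderivative is F(s) = -4*log(s - 2) + log(s + 1).
Then F(5) - F(3) = (log(2/27)) - (log(4)) = -log(54).

-log(54)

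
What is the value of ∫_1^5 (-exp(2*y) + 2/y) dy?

An antiderivative is F(y) = -exp(2*y)/2 + 2*log(y).
Then F(5) - F(1) = (-exp(10)/2 + log(25)) - (-exp(2)/2) = -exp(10)/2 + log(25) + exp(2)/2.

-exp(10)/2 + log(25) + exp(2)/2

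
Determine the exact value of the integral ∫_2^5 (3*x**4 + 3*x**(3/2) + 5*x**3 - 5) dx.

-24*sqrt(2)/5 + 30*sqrt(5) + 52041/20

By the power rule, an antiderivative is F(x) = 6*x**(5/2)/5 + 3*x**5/5 + 5*x**4/4 - 5*x.
Then F(5) - F(2) = (30*sqrt(5) + 10525/4) - (24*sqrt(2)/5 + 146/5) = -24*sqrt(2)/5 + 30*sqrt(5) + 52041/20.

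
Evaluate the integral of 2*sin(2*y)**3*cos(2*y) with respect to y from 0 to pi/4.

1/4

Let u = sin(2*y), so du = 2*cos(2*y) dy. When y = 0, u = 0; when y = pi/4, u = 1.
The integral becomes ∫ u**3 du from 0 to 1, with antiderivative u**4/4.
Back in y: F(y) = sin(2*y)**4/4.
Then F(pi/4) - F(0) = (1/4) - (0) = 1/4.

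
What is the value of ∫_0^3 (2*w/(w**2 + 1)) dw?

Let u = w**2 + 1, so du = 2*w dw. When w = 0, u = 1; when w = 3, u = 10.
The integral becomes ∫ 1/u du from 1 to 10, with antiderivative log(u).
Back in w: F(w) = log(w**2 + 1).
Then F(3) - F(0) = (log(10)) - (0) = log(10).

log(10)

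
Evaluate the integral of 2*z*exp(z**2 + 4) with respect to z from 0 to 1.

Let u = z**2 + 4, so du = 2*z dz. When z = 0, u = 4; when z = 1, u = 5.
The integral becomes ∫ exp(u) du from 4 to 5, with antiderivative exp(u).
Back in z: F(z) = exp(z**2 + 4).
Then F(1) - F(0) = (exp(5)) - (exp(4)) = -exp(4) + exp(5).

-exp(4) + exp(5)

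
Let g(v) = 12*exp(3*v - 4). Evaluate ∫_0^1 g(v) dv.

-(4 - 4*exp(3))*exp(-4)

Let u = 3*v - 4, so du = 3 dv. When v = 0, u = -4; when v = 1, u = -1.
The integral becomes 4·∫ exp(u) du from -4 to -1, with antiderivative 4*exp(u).
Back in v: F(v) = 4*exp(3*v - 4).
Then F(1) - F(0) = (4*exp(-1)) - (4*exp(-4)) = -(4 - 4*exp(3))*exp(-4).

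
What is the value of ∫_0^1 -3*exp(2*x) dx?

An antiderivative is F(x) = -3*exp(2*x)/2.
Then F(1) - F(0) = (-3*exp(2)/2) - (-3/2) = 3/2 - 3*exp(2)/2.

3/2 - 3*exp(2)/2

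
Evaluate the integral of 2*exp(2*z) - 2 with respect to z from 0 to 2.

-5 + exp(4)

An antiderivative is F(z) = exp(2*z) - 2*z.
Then F(2) - F(0) = (-4 + exp(4)) - (1) = -5 + exp(4).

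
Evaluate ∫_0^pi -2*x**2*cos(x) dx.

Integrate by parts twice (u = x^2, dv = -2*cos(x) dx).
An antiderivative is F(x) = -2*x**2*sin(x) - 4*x*cos(x) + 4*sin(x).
Then F(pi) - F(0) = (4*pi) - (0) = 4*pi.

4*pi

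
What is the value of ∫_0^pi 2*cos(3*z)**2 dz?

Use the identity cos^2(3*z) = (1 + cos(6*z))/2.
An antiderivative is F(z) = z + sin(6*z)/6.
Then F(pi) - F(0) = (pi) - (0) = pi.

pi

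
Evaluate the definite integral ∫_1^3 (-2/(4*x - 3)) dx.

-log(3)

An antiderivative is F(x) = -log(4*x - 3)/2.
Then F(3) - F(1) = (-log(3)) - (0) = -log(3).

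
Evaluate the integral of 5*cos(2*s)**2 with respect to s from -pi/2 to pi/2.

5*pi/2

Use the identity cos^2(2*s) = (1 + cos(4*s))/2.
An antiderivative is F(s) = 5*s/2 + 5*sin(4*s)/8.
Then F(pi/2) - F(-pi/2) = (5*pi/4) - (-5*pi/4) = 5*pi/2.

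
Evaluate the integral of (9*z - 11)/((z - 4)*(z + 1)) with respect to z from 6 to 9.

-4*log(7) - log(2) + 9*log(5)

Factor the denominator: z**2 - 3*z - 4 = (z + 1)(z - 4).
Partial fractions: (9*z - 11)/((z - 4)*(z + 1)) = 4/(z + 1) + 5/(z - 4).
An antiderivative is F(z) = 5*log(z - 4) + 4*log(z + 1).
Then F(9) - F(6) = (4*log(2) + 9*log(5)) - (5*log(2) + 4*log(7)) = -4*log(7) - log(2) + 9*log(5).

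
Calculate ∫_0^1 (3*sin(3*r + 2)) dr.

cos(2) - cos(5)

Let u = 3*r + 2, so du = 3 dr. When r = 0, u = 2; when r = 1, u = 5.
The integral becomes ∫ sin(u) du from 2 to 5, with antiderivative -cos(u).
Back in r: F(r) = -cos(3*r + 2).
Then F(1) - F(0) = (-cos(5)) - (-cos(2)) = cos(2) - cos(5).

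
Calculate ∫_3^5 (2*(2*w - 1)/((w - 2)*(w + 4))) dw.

-3*log(7) + 7*log(3)

Factor the denominator: w**2 + 2*w - 8 = (w + 4)(w - 2).
Partial fractions: 2*(2*w - 1)/((w - 2)*(w + 4)) = 3/(w + 4) + 1/(w - 2).
An antiderivative is F(w) = log(w - 2) + 3*log(w + 4).
Then F(5) - F(3) = (7*log(3)) - (3*log(7)) = -3*log(7) + 7*log(3).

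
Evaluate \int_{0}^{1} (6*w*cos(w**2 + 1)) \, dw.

-3*sin(1) + 3*sin(2)

Let u = w**2 + 1, so du = 2*w dw. When w = 0, u = 1; when w = 1, u = 2.
The integral becomes 3·∫ cos(u) du from 1 to 2, with antiderivative 3*sin(u).
Back in w: F(w) = 3*sin(w**2 + 1).
Then F(1) - F(0) = (3*sin(2)) - (3*sin(1)) = -3*sin(1) + 3*sin(2).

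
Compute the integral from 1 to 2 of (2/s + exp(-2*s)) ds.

(-1 + exp(2) + 4*exp(4)*log(2))*exp(-4)/2

An antiderivative is F(s) = 2*log(s) - exp(-2*s)/2.
Then F(2) - F(1) = (-exp(-4)/2 + 2*log(2)) - (-exp(-2)/2) = (-1 + exp(2) + 4*exp(4)*log(2))*exp(-4)/2.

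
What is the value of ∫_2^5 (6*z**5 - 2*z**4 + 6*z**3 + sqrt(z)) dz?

By the power rule, an antiderivative is F(z) = z**6 - 2*z**5/5 + 3*z**4/2 + 2*z**(3/2)/3.
Then F(5) - F(2) = (10*sqrt(5)/3 + 30625/2) - (4*sqrt(2)/3 + 376/5) = -4*sqrt(2)/3 + 10*sqrt(5)/3 + 152373/10.

-4*sqrt(2)/3 + 10*sqrt(5)/3 + 152373/10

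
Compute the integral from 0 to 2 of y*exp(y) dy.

1 + exp(2)

Integrate by parts once (u = y, dv = exp(y) dy).
An antiderivative is F(y) = (y - 1)*exp(y).
Then F(2) - F(0) = (exp(2)) - (-1) = 1 + exp(2).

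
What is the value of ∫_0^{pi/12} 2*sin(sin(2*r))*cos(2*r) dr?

1 - cos(1/2)

Let u = sin(2*r), so du = 2*cos(2*r) dr. When r = 0, u = 0; when r = pi/12, u = 1/2.
The integral becomes ∫ sin(u) du from 0 to 1/2, with antiderivative -cos(u).
Back in r: F(r) = -cos(sin(2*r)).
Then F(pi/12) - F(0) = (-cos(1/2)) - (-1) = 1 - cos(1/2).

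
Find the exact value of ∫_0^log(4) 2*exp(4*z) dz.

255/2

Let u = exp(z), so du = exp(z) dz. When z = 0, u = 1; when z = log(4), u = 4.
The integral becomes 2·∫ u**3 du from 1 to 4, with antiderivative u**4/2.
Back in z: F(z) = exp(4*z)/2.
Then F(log(4)) - F(0) = (128) - (1/2) = 255/2.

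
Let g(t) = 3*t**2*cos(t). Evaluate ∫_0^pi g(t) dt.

-6*pi

Integrate by parts twice (u = t^2, dv = 3*cos(t) dt).
An antiderivative is F(t) = 3*t**2*sin(t) + 6*t*cos(t) - 6*sin(t).
Then F(pi) - F(0) = (-6*pi) - (0) = -6*pi.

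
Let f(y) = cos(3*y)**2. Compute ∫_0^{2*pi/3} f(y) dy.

pi/3

Use the identity cos^2(3*y) = (1 + cos(6*y))/2.
An antiderivative is F(y) = y/2 + sin(6*y)/12.
Then F(2*pi/3) - F(0) = (pi/3) - (0) = pi/3.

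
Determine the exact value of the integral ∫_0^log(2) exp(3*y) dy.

7/3

Let u = exp(y), so du = exp(y) dy. When y = 0, u = 1; when y = log(2), u = 2.
The integral becomes ∫ u**2 du from 1 to 2, with antiderivative u**3/3.
Back in y: F(y) = exp(3*y)/3.
Then F(log(2)) - F(0) = (8/3) - (1/3) = 7/3.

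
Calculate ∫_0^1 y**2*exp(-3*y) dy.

Integrate by parts twice (u = y^2, dv = exp(-3*y) dy).
An antiderivative is F(y) = (-9*y**2 - 6*y - 2)*exp(-3*y)/27.
Then F(1) - F(0) = (-17*exp(-3)/27) - (-2/27) = 2/27 - 17*exp(-3)/27.

2/27 - 17*exp(-3)/27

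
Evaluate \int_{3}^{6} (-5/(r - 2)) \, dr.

-10*log(2)

An antiderivative is F(r) = -5*log(r - 2).
Then F(6) - F(3) = (-10*log(2)) - (0) = -10*log(2).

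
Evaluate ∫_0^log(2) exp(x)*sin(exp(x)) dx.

-cos(2) + cos(1)

Let u = exp(x), so du = exp(x) dx. When x = 0, u = 1; when x = log(2), u = 2.
The integral becomes ∫ sin(u) du from 1 to 2, with antiderivative -cos(u).
Back in x: F(x) = -cos(exp(x)).
Then F(log(2)) - F(0) = (-cos(2)) - (-cos(1)) = -cos(2) + cos(1).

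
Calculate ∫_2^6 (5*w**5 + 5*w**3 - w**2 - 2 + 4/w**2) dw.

By the power rule, an antiderivative is F(w) = 5*w**6/6 + 5*w**4/4 - w**3/3 - 2*w - 4/w.
Then F(6) - F(2) = (121246/3) - (194/3) = 121052/3.

121052/3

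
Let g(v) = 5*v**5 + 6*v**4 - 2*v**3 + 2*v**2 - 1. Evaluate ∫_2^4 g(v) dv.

66986/15

By the power rule, an antiderivative is F(v) = 5*v**6/6 + 6*v**5/5 - v**4/2 + 2*v**3/3 - v.
Then F(4) - F(2) = (22764/5) - (1306/15) = 66986/15.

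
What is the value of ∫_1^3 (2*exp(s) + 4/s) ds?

An antiderivative is F(s) = 2*exp(s) + 4*log(s).
Then F(3) - F(1) = (log(81) + 2*exp(3)) - (2*exp(1)) = -2*exp(1) + 4*log(3) + 2*exp(3).

-2*exp(1) + 4*log(3) + 2*exp(3)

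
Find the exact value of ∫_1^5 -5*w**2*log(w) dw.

Integrate by parts once (u = ln w, dv = -5*w**2 dw).
An antiderivative is F(w) = -5*w**3*(3*log(w) - 1)/9.
Then F(5) - F(1) = (625/9 - 625*log(5)/3) - (5/9) = 620/9 - 625*log(5)/3.

620/9 - 625*log(5)/3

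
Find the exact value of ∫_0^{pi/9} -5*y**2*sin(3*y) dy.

-5*sqrt(3)*pi/81 + 5*pi**2/486 + 5/27

Integrate by parts twice (u = y^2, dv = -5*sin(3*y) dy).
An antiderivative is F(y) = 5*y**2*cos(3*y)/3 - 10*y*sin(3*y)/9 - 10*cos(3*y)/27.
Then F(pi/9) - F(0) = (-5*sqrt(3)*pi/81 - 5/27 + 5*pi**2/486) - (-10/27) = -5*sqrt(3)*pi/81 + 5*pi**2/486 + 5/27.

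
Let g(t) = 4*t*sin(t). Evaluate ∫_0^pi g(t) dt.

4*pi

Integrate by parts once (u = t, dv = 4*sin(t) dt).
An antiderivative is F(t) = -4*t*cos(t) + 4*sin(t).
Then F(pi) - F(0) = (4*pi) - (0) = 4*pi.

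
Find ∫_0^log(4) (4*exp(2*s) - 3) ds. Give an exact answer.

30 - 6*log(2)

An antiderivative is F(s) = 2*exp(2*s) - 3*s.
Then F(log(4)) - F(0) = (32 - log(64)) - (2) = 30 - 6*log(2).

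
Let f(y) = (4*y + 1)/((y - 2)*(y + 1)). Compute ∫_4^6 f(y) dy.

Factor the denominator: y**2 - y - 2 = (y + 1)(y - 2).
Partial fractions: (4*y + 1)/((y - 2)*(y + 1)) = 1/(y + 1) + 3/(y - 2).
An antiderivative is F(y) = 3*log(y - 2) + log(y + 1).
Then F(6) - F(4) = (log(7) + 6*log(2)) - (log(40)) = log(56/5).

log(56/5)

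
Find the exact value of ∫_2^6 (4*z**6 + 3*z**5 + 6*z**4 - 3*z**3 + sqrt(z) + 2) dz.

By the power rule, an antiderivative is F(z) = 4*z**7/7 + z**6/2 + 6*z**5/5 - 3*z**4/4 + 2*z**(3/2)/3 + 2*z.
Then F(6) - F(2) = (4*sqrt(6) + 6708192/35) - (4*sqrt(2)/3 + 4744/35) = -4*sqrt(2)/3 + 4*sqrt(6) + 6703448/35.

-4*sqrt(2)/3 + 4*sqrt(6) + 6703448/35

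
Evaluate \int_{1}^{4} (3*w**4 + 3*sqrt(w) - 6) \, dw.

By the power rule, an antiderivative is F(w) = 3*w**5/5 + 2*w**(3/2) - 6*w.
Then F(4) - F(1) = (3032/5) - (-17/5) = 3049/5.

3049/5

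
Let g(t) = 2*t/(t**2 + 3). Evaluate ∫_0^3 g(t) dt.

Let u = t**2 + 3, so du = 2*t dt. When t = 0, u = 3; when t = 3, u = 12.
The integral becomes ∫ 1/u du from 3 to 12, with antiderivative log(u).
Back in t: F(t) = log(t**2 + 3).
Then F(3) - F(0) = (log(12)) - (log(3)) = log(4).

log(4)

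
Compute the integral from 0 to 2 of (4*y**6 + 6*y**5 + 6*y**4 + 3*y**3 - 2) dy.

By the power rule, an antiderivative is F(y) = 4*y**7/7 + y**6 + 6*y**5/5 + 3*y**4/4 - 2*y.
Then F(2) - F(0) = (6424/35) - (0) = 6424/35.

6424/35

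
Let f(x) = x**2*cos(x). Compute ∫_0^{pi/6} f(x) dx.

-1 + pi**2/72 + sqrt(3)*pi/6

Integrate by parts twice (u = x^2, dv = cos(x) dx).
An antiderivative is F(x) = x**2*sin(x) + 2*x*cos(x) - 2*sin(x).
Then F(pi/6) - F(0) = (-1 + pi**2/72 + sqrt(3)*pi/6) - (0) = -1 + pi**2/72 + sqrt(3)*pi/6.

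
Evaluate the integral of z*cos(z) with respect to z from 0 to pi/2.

-1 + pi/2

Integrate by parts once (u = z, dv = cos(z) dz).
An antiderivative is F(z) = z*sin(z) + cos(z).
Then F(pi/2) - F(0) = (pi/2) - (1) = -1 + pi/2.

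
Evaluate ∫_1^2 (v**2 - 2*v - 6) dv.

-20/3

By the power rule, an antiderivative is F(v) = v**3/3 - v**2 - 6*v.
Then F(2) - F(1) = (-40/3) - (-20/3) = -20/3.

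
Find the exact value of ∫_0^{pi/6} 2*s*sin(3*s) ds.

Integrate by parts once (u = s, dv = 2*sin(3*s) ds).
An antiderivative is F(s) = -2*s*cos(3*s)/3 + 2*sin(3*s)/9.
Then F(pi/6) - F(0) = (2/9) - (0) = 2/9.

2/9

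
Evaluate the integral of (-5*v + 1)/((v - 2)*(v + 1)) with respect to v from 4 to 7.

-log(40)

Factor the denominator: v**2 - v - 2 = (v + 1)(v - 2).
Partial fractions: (-5*v + 1)/((v - 2)*(v + 1)) = -2/(v + 1) - 3/(v - 2).
An antiderivative is F(v) = -3*log(v - 2) - 2*log(v + 1).
Then F(7) - F(4) = (-3*log(5) - 6*log(2)) - (-2*log(5) - 3*log(2)) = -log(40).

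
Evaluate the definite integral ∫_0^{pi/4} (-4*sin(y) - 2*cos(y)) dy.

-4 + sqrt(2)

An antiderivative is F(y) = -2*sin(y) + 4*cos(y).
Then F(pi/4) - F(0) = (sqrt(2)) - (4) = -4 + sqrt(2).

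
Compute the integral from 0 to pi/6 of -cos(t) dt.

An antiderivative is F(t) = -sin(t).
Then F(pi/6) - F(0) = (-1/2) - (0) = -1/2.

-1/2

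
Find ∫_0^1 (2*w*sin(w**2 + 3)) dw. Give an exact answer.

cos(3) - cos(4)

Let u = w**2 + 3, so du = 2*w dw. When w = 0, u = 3; when w = 1, u = 4.
The integral becomes ∫ sin(u) du from 3 to 4, with antiderivative -cos(u).
Back in w: F(w) = -cos(w**2 + 3).
Then F(1) - F(0) = (-cos(4)) - (-cos(3)) = cos(3) - cos(4).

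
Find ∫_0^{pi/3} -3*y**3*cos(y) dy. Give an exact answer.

-9 - pi**2/2 - sqrt(3)*pi**3/18 + 3*sqrt(3)*pi

Integrate by parts 3 times (u = y^3, dv = -3*cos(y) dy).
An antiderivative is F(y) = -3*y**3*sin(y) - 9*y**2*cos(y) + 18*y*sin(y) + 18*cos(y).
Then F(pi/3) - F(0) = (-pi**2/2 - sqrt(3)*pi**3/18 + 9 + 3*sqrt(3)*pi) - (18) = -9 - pi**2/2 - sqrt(3)*pi**3/18 + 3*sqrt(3)*pi.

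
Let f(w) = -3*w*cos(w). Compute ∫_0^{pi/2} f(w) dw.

3 - 3*pi/2

Integrate by parts once (u = w, dv = -3*cos(w) dw).
An antiderivative is F(w) = -3*w*sin(w) - 3*cos(w).
Then F(pi/2) - F(0) = (-3*pi/2) - (-3) = 3 - 3*pi/2.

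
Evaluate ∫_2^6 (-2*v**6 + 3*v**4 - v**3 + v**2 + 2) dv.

-7931848/105

By the power rule, an antiderivative is F(v) = -2*v**7/7 + 3*v**5/5 - v**4/4 + v**3/3 + 2*v.
Then F(6) - F(2) = (-2644464/35) - (-1544/105) = -7931848/105.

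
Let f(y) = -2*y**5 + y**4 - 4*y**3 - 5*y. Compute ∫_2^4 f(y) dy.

-7078/5

By the power rule, an antiderivative is F(y) = -y**6/3 + y**5/5 - y**4 - 5*y**2/2.
Then F(4) - F(2) = (-21848/15) - (-614/15) = -7078/5.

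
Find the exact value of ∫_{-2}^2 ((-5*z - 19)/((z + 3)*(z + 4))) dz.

-4*log(5) - log(3)

Factor the denominator: z**2 + 7*z + 12 = (z + 4)(z + 3).
Partial fractions: (-5*z - 19)/((z + 3)*(z + 4)) = -1/(z + 4) - 4/(z + 3).
An antiderivative is F(z) = -4*log(z + 3) - log(z + 4).
Then F(2) - F(-2) = (-4*log(5) - log(3) - log(2)) - (-log(2)) = -4*log(5) - log(3).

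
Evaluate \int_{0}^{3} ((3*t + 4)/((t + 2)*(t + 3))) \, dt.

-2*log(5) + 7*log(2)

Factor the denominator: t**2 + 5*t + 6 = (t + 3)(t + 2).
Partial fractions: (3*t + 4)/((t + 2)*(t + 3)) = 5/(t + 3) - 2/(t + 2).
An antiderivative is F(t) = -2*log(t + 2) + 5*log(t + 3).
Then F(3) - F(0) = (-2*log(5) + 5*log(2) + 5*log(3)) - (-2*log(2) + 5*log(3)) = -2*log(5) + 7*log(2).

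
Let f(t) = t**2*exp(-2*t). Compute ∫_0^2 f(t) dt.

(-13 + exp(4))*exp(-4)/4

Integrate by parts twice (u = t^2, dv = exp(-2*t) dt).
An antiderivative is F(t) = (-2*t**2 - 2*t - 1)*exp(-2*t)/4.
Then F(2) - F(0) = (-13*exp(-4)/4) - (-1/4) = (-13 + exp(4))*exp(-4)/4.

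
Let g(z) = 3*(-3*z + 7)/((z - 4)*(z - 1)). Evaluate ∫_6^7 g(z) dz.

Factor the denominator: z**2 - 5*z + 4 = (z - 1)(z - 4).
Partial fractions: 3*(-3*z + 7)/((z - 4)*(z - 1)) = -4/(z - 1) - 5/(z - 4).
An antiderivative is F(z) = -5*log(z - 4) - 4*log(z - 1).
Then F(7) - F(6) = (-9*log(3) - 4*log(2)) - (-4*log(5) - 5*log(2)) = -9*log(3) + log(2) + 4*log(5).

-9*log(3) + log(2) + 4*log(5)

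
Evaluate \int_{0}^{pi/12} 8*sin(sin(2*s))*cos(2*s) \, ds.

4 - 4*cos(1/2)

Let u = sin(2*s), so du = 2*cos(2*s) ds. When s = 0, u = 0; when s = pi/12, u = 1/2.
The integral becomes 4·∫ sin(u) du from 0 to 1/2, with antiderivative -4*cos(u).
Back in s: F(s) = -4*cos(sin(2*s)).
Then F(pi/12) - F(0) = (-4*cos(1/2)) - (-4) = 4 - 4*cos(1/2).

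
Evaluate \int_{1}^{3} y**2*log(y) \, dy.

-26/9 + 9*log(3)

Integrate by parts once (u = ln y, dv = y**2 dy).
An antiderivative is F(y) = y**3*(3*log(y) - 1)/9.
Then F(3) - F(1) = (-3 + 9*log(3)) - (-1/9) = -26/9 + 9*log(3).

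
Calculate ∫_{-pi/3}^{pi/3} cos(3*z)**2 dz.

pi/3

Use the identity cos^2(3*z) = (1 + cos(6*z))/2.
An antiderivative is F(z) = z/2 + sin(6*z)/12.
Then F(pi/3) - F(-pi/3) = (pi/6) - (-pi/6) = pi/3.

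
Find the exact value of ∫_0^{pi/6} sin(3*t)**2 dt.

pi/12

Use the identity sin^2(3*t) = (1 - cos(6*t))/2.
An antiderivative is F(t) = t/2 - sin(6*t)/12.
Then F(pi/6) - F(0) = (pi/12) - (0) = pi/12.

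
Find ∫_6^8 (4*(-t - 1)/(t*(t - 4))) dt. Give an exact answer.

Factor the denominator: t**2 - 4*t = t(t - 4).
Partial fractions: 4*(-t - 1)/(t*(t - 4)) = 1/t - 5/(t - 4).
An antiderivative is F(t) = log(t) - 5*log(t - 4).
Then F(8) - F(6) = (-7*log(2)) - (log(3/16)) = -log(24).

-log(24)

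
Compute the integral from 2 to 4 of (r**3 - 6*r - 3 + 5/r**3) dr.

591/32

By the power rule, an antiderivative is F(r) = r**4/4 - 3*r**2 - 3*r - 5/(2*r**2).
Then F(4) - F(2) = (123/32) - (-117/8) = 591/32.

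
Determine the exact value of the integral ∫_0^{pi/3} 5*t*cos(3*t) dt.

Integrate by parts once (u = t, dv = 5*cos(3*t) dt).
An antiderivative is F(t) = 5*t*sin(3*t)/3 + 5*cos(3*t)/9.
Then F(pi/3) - F(0) = (-5/9) - (5/9) = -10/9.

-10/9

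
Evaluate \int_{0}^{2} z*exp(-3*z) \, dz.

(-7 + exp(6))*exp(-6)/9

Integrate by parts once (u = z, dv = exp(-3*z) dz).
An antiderivative is F(z) = (-3*z - 1)*exp(-3*z)/9.
Then F(2) - F(0) = (-7*exp(-6)/9) - (-1/9) = (-7 + exp(6))*exp(-6)/9.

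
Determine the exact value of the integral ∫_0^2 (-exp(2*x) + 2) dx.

9/2 - exp(4)/2

An antiderivative is F(x) = -exp(2*x)/2 + 2*x.
Then F(2) - F(0) = (4 - exp(4)/2) - (-1/2) = 9/2 - exp(4)/2.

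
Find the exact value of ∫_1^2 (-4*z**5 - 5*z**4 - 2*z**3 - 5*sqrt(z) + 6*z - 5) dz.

-439/6 - 20*sqrt(2)/3

By the power rule, an antiderivative is F(z) = -2*z**6/3 - z**5 - z**4/2 - 10*z**(3/2)/3 + 3*z**2 - 5*z.
Then F(2) - F(1) = (-242/3 - 20*sqrt(2)/3) - (-15/2) = -439/6 - 20*sqrt(2)/3.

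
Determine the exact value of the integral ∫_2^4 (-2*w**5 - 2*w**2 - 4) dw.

-4168/3

By the power rule, an antiderivative is F(w) = -w**6/3 - 2*w**3/3 - 4*w.
Then F(4) - F(2) = (-1424) - (-104/3) = -4168/3.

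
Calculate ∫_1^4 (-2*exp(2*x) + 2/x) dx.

-exp(8) + log(16) + exp(2)

An antiderivative is F(x) = -exp(2*x) + 2*log(x).
Then F(4) - F(1) = (-exp(8) + log(16)) - (-exp(2)) = -exp(8) + log(16) + exp(2).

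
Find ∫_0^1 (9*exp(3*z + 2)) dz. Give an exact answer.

Let u = 3*z + 2, so du = 3 dz. When z = 0, u = 2; when z = 1, u = 5.
The integral becomes 3·∫ exp(u) du from 2 to 5, with antiderivative 3*exp(u).
Back in z: F(z) = 3*exp(3*z + 2).
Then F(1) - F(0) = (3*exp(5)) - (3*exp(2)) = -3*(1 - exp(3))*exp(2).

-3*(1 - exp(3))*exp(2)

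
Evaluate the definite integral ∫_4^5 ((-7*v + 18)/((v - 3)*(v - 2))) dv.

log(2/81)

Factor the denominator: v**2 - 5*v + 6 = (v - 2)(v - 3).
Partial fractions: (-7*v + 18)/((v - 3)*(v - 2)) = -4/(v - 2) - 3/(v - 3).
An antiderivative is F(v) = -3*log(v - 3) - 4*log(v - 2).
Then F(5) - F(4) = (-4*log(3) - 3*log(2)) - (-log(16)) = log(2/81).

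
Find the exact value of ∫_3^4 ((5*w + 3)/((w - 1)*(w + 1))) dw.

-6*log(2) + log(5) + 4*log(3)

Factor the denominator: w**2 - 1 = (w + 1)(w - 1).
Partial fractions: (5*w + 3)/((w - 1)*(w + 1)) = 1/(w + 1) + 4/(w - 1).
An antiderivative is F(w) = 4*log(w - 1) + log(w + 1).
Then F(4) - F(3) = (log(5) + 4*log(3)) - (log(64)) = -6*log(2) + log(5) + 4*log(3).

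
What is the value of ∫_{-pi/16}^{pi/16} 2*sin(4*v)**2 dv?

Use the identity sin^2(4*v) = (1 - cos(8*v))/2.
An antiderivative is F(v) = v - sin(8*v)/8.
Then F(pi/16) - F(-pi/16) = (-1/8 + pi/16) - (1/8 - pi/16) = -1/4 + pi/8.

-1/4 + pi/8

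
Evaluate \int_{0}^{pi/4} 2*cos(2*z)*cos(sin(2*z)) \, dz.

Let u = sin(2*z), so du = 2*cos(2*z) dz. When z = 0, u = 0; when z = pi/4, u = 1.
The integral becomes ∫ cos(u) du from 0 to 1, with antiderivative sin(u).
Back in z: F(z) = sin(sin(2*z)).
Then F(pi/4) - F(0) = (sin(1)) - (0) = sin(1).

sin(1)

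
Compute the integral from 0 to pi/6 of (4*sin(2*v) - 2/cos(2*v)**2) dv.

1 - sqrt(3)

An antiderivative is F(v) = -2*cos(2*v) - tan(2*v).
Then F(pi/6) - F(0) = (-sqrt(3) - 1) - (-2) = 1 - sqrt(3).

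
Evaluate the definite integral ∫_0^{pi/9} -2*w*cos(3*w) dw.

-sqrt(3)*pi/27 + 1/9

Integrate by parts once (u = w, dv = -2*cos(3*w) dw).
An antiderivative is F(w) = -2*w*sin(3*w)/3 - 2*cos(3*w)/9.
Then F(pi/9) - F(0) = (-sqrt(3)*pi/27 - 1/9) - (-2/9) = -sqrt(3)*pi/27 + 1/9.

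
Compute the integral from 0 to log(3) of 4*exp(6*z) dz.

Let u = exp(z), so du = exp(z) dz. When z = 0, u = 1; when z = log(3), u = 3.
The integral becomes 4·∫ u**5 du from 1 to 3, with antiderivative 2*u**6/3.
Back in z: F(z) = 2*exp(6*z)/3.
Then F(log(3)) - F(0) = (486) - (2/3) = 1456/3.

1456/3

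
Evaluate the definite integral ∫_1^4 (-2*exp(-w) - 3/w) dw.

-6*log(2) - 2*exp(-1) + 2*exp(-4)

An antiderivative is F(w) = -3*log(w) + 2*exp(-w).
Then F(4) - F(1) = (-6*log(2) + 2*exp(-4)) - (2*exp(-1)) = -6*log(2) - 2*exp(-1) + 2*exp(-4).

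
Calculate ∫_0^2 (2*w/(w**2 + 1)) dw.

Let u = w**2 + 1, so du = 2*w dw. When w = 0, u = 1; when w = 2, u = 5.
The integral becomes ∫ 1/u du from 1 to 5, with antiderivative log(u).
Back in w: F(w) = log(w**2 + 1).
Then F(2) - F(0) = (log(5)) - (0) = log(5).

log(5)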